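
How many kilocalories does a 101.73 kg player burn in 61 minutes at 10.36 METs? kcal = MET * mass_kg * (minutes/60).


kcal = MET * mass * time_hr
Convert time: 61 min = 1.0167 hr
kcal = 10.36 * 101.73 * 1.0167
kcal = 1071.4882 kcal

1071.4882 kcal


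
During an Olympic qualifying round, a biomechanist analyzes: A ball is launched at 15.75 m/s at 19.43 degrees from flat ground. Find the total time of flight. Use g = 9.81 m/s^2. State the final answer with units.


T = 2*v*sin(theta)/g
sin(theta) = sin(19.43 deg) = 0.3327
T = 2*15.75*0.3327 / 9.81
T = 10.4786 / 9.81 = 1.0682 s

1.0682 s


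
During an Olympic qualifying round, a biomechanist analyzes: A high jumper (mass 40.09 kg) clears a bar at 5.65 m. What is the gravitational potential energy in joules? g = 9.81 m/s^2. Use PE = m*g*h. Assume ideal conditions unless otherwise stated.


PE = m * g * h
PE = 40.09 * 9.81 * 5.65
PE = 393.2829 * 5.65 = 2222.0484 J

2222.0484 J


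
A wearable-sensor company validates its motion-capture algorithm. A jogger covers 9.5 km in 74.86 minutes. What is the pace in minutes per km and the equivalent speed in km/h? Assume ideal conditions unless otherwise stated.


Pace = time / distance = 74.86 min / 9.5 km = 7.88 min/km
Speed = distance / time_in_hours = 9.5 / 1.2477 hr
Speed = 7.6142 km/h

7.88 min/km, 7.6142 km/h


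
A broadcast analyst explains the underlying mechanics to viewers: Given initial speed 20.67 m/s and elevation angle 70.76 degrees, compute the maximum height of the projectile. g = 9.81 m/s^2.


H = (v*sin(theta))^2 / (2*g)
vy = v*sin(theta) = 20.67 * sin(70.76 deg) = 19.5155 m/s
H = vy^2 / (2*g) = 380.8551 / (2*9.81)
H = 380.8551 / 19.62 = 19.4116 m

19.4116 m


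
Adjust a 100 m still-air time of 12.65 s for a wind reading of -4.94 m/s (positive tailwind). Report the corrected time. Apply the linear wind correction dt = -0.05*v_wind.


dt = -0.05 * v_wind = -0.05 * -4.94 = 0.247 s
t_corrected = t_still + dt = 12.65 + (0.247)
t_corrected = 12.897 s

12.897 s


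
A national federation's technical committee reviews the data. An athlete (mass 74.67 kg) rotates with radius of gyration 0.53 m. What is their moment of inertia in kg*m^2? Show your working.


I = m * k^2
I = 74.67 * 0.53^2
I = 74.67 * 0.2809 = 20.9748 kg*m^2

20.9748 kg*m^2


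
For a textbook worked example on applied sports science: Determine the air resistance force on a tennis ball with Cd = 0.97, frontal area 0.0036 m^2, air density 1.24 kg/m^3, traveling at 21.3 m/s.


Fd = 0.5 * Cd * rho * A * v^2
Fd = 0.5 * 0.97 * 1.24 * 0.0036 * 21.3^2
v^2 = 453.69
Fd = 0.5 * 0.97 * 1.24 * 0.0036 * 453.69 = 0.9823 N

0.9823 N


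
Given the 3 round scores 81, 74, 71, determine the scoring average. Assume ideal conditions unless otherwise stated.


Average = sum / n
Sum = 226
Average = 226 / 3 = 75.3333

75.3333


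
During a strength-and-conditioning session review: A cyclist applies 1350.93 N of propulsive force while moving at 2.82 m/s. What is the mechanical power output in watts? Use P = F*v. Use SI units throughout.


P = F * v
P = 1350.93 * 2.82
P = 3809.6226 W

3809.6226 W


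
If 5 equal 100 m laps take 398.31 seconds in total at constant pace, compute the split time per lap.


Split time = total_time / n_laps = 398.31 / 5
Split time = 79.662 s per lap

79.662 s


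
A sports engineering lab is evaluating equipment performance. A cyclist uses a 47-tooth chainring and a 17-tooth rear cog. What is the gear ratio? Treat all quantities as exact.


GR = front_teeth / rear_teeth
GR = 47 / 17
GR = 2.7647

2.7647


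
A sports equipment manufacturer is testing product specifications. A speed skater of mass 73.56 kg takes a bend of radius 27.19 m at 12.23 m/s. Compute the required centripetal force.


Fc = m * v^2 / r
v^2 = 12.23^2 = 149.5729
Fc = 73.56 * 149.5729 / 27.19
Fc = 11002.5825 / 27.19 = 404.6555 N

404.6555 N


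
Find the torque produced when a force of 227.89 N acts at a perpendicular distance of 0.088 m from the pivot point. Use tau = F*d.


tau = F * d
tau = 227.89 * 0.088
tau = 20.0543 N*m

20.0543 N*m


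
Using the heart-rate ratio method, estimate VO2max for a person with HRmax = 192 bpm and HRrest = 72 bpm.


VO2max = 15.3 * HRmax / HRrest
VO2max = 15.3 * 192 / 72
VO2max = 2937.6 / 72 = 40.8 mL/kg/min

40.8 mL/kg/min


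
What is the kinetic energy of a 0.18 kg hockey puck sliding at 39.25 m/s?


KE = 0.5 * m * v^2
KE = 0.5 * 0.18 * 39.25^2
KE = 0.5 * 0.18 * 1540.5625 = 138.6506 J

138.6506 J


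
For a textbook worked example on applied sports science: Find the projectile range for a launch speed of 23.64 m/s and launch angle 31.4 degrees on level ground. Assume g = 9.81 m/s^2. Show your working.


R = v^2 * sin(2*theta) / g
Convert angle to radians: theta = 31.4 deg = 0.548 rad
sin(2*theta) = sin(1.0961) = 0.8894
R = 23.64^2 * 0.8894 / 9.81
R = 558.8496 * 0.8894 / 9.81 = 50.6677 m

50.6677 m


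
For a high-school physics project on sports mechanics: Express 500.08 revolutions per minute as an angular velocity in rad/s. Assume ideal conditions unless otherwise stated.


omega = RPM * 2 * pi / 60
omega = 500.08 * 2 * 3.14159 / 60
omega = 3142.0953 / 60 = 52.3683 rad/s

52.3683 rad/s


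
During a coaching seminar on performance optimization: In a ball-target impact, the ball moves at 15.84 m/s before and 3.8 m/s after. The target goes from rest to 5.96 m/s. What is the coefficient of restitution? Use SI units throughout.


e = (v2_after - v1_after) / (v1_before - v2_before)
Numerator = 5.96 - 3.8 = 2.16
Denominator = 15.84 - 0 = 15.84
e = 2.16 / 15.84 = 0.1364

0.1364


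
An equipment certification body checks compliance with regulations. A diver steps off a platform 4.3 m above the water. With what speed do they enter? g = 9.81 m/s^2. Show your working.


v = sqrt(2 * g * h)
v = sqrt(2 * 9.81 * 4.3)
v = sqrt(84.366) = 9.1851 m/s

9.1851 m/s


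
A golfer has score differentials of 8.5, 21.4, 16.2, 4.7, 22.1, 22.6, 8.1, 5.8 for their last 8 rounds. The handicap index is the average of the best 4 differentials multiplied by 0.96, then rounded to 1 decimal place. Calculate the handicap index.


All differentials: 8.5, 21.4, 16.2, 4.7, 22.1, 22.6, 8.1, 5.8
Sorted: 4.7, 5.8, 8.1, 8.5, 16.2, 21.4, 22.1, 22.6
Best 4: 4.7, 5.8, 8.1, 8.5
Average of best = 27.1 / 4 = 6.775
Raw index = 6.775 * 0.96 = 6.504
Handicap index = round(6.504, 1) = 6.5

6.5


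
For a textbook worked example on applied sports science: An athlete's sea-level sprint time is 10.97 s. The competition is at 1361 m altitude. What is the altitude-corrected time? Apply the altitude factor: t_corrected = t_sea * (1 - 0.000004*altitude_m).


Correction factor = 1 - 0.000004 * 1361 = 0.994556
t_corrected = t_sea * factor = 10.97 * 0.994556
t_corrected = 10.9103 s

10.9103 s


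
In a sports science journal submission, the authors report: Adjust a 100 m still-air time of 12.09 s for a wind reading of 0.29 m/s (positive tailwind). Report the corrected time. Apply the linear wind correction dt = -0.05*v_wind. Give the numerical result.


dt = -0.05 * v_wind = -0.05 * 0.29 = -0.0145 s
t_corrected = t_still + dt = 12.09 + (-0.0145)
t_corrected = 12.0755 s

12.0755 s


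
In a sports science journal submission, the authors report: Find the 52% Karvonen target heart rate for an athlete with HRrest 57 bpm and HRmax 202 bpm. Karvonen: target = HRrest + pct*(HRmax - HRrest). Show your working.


Target = HRrest + pct*(HRmax - HRrest)
Heart rate reserve = HRmax - HRrest = 202 - 57 = 145 bpm
Fraction = 52% = 0.52
Target = 57 + 0.52 * 145
Target = 57 + 75.4 = 132.4 bpm

132.4 bpm


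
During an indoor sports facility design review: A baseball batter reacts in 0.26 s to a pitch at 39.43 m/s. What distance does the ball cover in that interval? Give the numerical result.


d = v * t
d = 39.43 * 0.26
d = 10.2518 m

10.2518 m


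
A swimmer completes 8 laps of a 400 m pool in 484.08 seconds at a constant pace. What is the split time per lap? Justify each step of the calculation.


Split time = total_time / n_laps = 484.08 / 8
Split time = 60.51 s per lap

60.51 s


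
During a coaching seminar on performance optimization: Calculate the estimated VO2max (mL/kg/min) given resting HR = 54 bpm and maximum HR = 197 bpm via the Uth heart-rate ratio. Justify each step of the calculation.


VO2max = 15.3 * HRmax / HRrest
VO2max = 15.3 * 197 / 54
VO2max = 3014.1 / 54 = 55.8167 mL/kg/min

55.8167 mL/kg/min


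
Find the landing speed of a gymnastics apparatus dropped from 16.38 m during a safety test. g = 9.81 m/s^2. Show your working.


v = sqrt(2 * g * h)
v = sqrt(2 * 9.81 * 16.38)
v = sqrt(321.3756) = 17.927 m/s

17.927 m/s


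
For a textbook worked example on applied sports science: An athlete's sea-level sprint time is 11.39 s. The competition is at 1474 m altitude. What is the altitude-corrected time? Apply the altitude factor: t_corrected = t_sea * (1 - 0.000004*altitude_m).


Correction factor = 1 - 0.000004 * 1474 = 0.994104
t_corrected = t_sea * factor = 11.39 * 0.994104
t_corrected = 11.3228 s

11.3228 s


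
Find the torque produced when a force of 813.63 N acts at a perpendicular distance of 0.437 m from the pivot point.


tau = F * d
tau = 813.63 * 0.437
tau = 355.5563 N*m

355.5563 N*m


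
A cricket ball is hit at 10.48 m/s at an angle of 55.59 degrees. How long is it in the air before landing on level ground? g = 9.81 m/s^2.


T = 2*v*sin(theta)/g
sin(theta) = sin(55.59 deg) = 0.825
T = 2*10.48*0.825 / 9.81
T = 17.2923 / 9.81 = 1.7627 s

1.7627 s


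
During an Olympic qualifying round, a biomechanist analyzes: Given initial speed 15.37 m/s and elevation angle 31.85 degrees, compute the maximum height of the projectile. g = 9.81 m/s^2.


H = (v*sin(theta))^2 / (2*g)
vy = v*sin(theta) = 15.37 * sin(31.85 deg) = 8.1107 m/s
H = vy^2 / (2*g) = 65.7836 / (2*9.81)
H = 65.7836 / 19.62 = 3.3529 m

3.3529 m


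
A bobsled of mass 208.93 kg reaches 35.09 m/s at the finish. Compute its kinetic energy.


KE = 0.5 * m * v^2
KE = 0.5 * 208.93 * 35.09^2
KE = 0.5 * 208.93 * 1231.3081 = 128628.6007 J

128628.6007 J


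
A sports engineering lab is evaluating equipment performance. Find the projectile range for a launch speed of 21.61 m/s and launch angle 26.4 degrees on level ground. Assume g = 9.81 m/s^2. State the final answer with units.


R = v^2 * sin(2*theta) / g
Convert angle to radians: theta = 26.4 deg = 0.4608 rad
sin(2*theta) = sin(0.9215) = 0.7965
R = 21.61^2 * 0.7965 / 9.81
R = 466.9921 * 0.7965 / 9.81 = 37.9178 m

37.9178 m


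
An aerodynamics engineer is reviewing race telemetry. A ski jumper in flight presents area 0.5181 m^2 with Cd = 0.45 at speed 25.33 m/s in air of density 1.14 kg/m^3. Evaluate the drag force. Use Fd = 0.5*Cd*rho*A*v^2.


Fd = 0.5 * Cd * rho * A * v^2
Fd = 0.5 * 0.45 * 1.14 * 0.5181 * 25.33^2
v^2 = 641.6089
Fd = 0.5 * 0.45 * 1.14 * 0.5181 * 641.6089 = 85.2651 N

85.2651 N


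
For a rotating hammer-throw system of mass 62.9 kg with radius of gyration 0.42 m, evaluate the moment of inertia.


I = m * k^2
I = 62.9 * 0.42^2
I = 62.9 * 0.1764 = 11.0956 kg*m^2

11.0956 kg*m^2


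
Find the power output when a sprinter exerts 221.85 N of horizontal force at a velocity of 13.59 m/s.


P = F * v
P = 221.85 * 13.59
P = 3014.9415 W

3014.9415 W


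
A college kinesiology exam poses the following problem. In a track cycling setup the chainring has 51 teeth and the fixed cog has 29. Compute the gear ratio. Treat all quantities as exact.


GR = front_teeth / rear_teeth
GR = 51 / 29
GR = 1.7586

1.7586


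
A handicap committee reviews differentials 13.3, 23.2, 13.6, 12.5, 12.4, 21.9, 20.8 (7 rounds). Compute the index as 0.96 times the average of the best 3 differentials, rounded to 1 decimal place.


All differentials: 13.3, 23.2, 13.6, 12.5, 12.4, 21.9, 20.8
Sorted: 12.4, 12.5, 13.3, 13.6, 20.8, 21.9, 23.2
Best 3: 12.4, 12.5, 13.3
Average of best = 38.2 / 3 = 12.7333
Raw index = 12.7333 * 0.96 = 12.224
Handicap index = round(12.224, 1) = 12.2

12.2


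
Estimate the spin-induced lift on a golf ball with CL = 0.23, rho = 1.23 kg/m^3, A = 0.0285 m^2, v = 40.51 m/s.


FM = 0.5 * CL * rho * A * v^2
FM = 0.5 * 0.23 * 1.23 * 0.0285 * 40.51^2
v^2 = 1641.0601
FM = 0.5 * 0.23 * 1.23 * 0.0285 * 1641.0601 = 6.6156 N

6.6156 N


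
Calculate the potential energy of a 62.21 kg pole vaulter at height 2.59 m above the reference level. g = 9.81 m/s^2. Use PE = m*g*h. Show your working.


PE = m * g * h
PE = 62.21 * 9.81 * 2.59
PE = 610.2801 * 2.59 = 1580.6255 J

1580.6255 J


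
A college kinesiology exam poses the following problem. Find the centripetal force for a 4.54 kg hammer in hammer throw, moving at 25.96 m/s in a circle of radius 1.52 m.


Fc = m * v^2 / r
v^2 = 25.96^2 = 673.9216
Fc = 4.54 * 673.9216 / 1.52
Fc = 3059.6041 / 1.52 = 2012.8974 N

2012.8974 N


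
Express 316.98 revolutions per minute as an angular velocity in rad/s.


omega = RPM * 2 * pi / 60
omega = 316.98 * 2 * 3.14159 / 60
omega = 1991.6441 / 60 = 33.1941 rad/s

33.1941 rad/s


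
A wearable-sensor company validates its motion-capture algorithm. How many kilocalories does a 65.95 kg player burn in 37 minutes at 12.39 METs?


kcal = MET * mass * time_hr
Convert time: 37 min = 0.6167 hr
kcal = 12.39 * 65.95 * 0.6167
kcal = 503.891 kcal

503.891 kcal


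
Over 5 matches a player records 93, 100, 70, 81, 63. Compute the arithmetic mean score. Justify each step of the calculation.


Average = sum / n
Sum = 407
Average = 407 / 5 = 81.4

81.4


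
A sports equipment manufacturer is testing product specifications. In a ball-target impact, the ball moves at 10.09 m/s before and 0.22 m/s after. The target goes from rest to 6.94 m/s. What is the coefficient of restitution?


e = (v2_after - v1_after) / (v1_before - v2_before)
Numerator = 6.94 - 0.22 = 6.72
Denominator = 10.09 - 0 = 10.09
e = 6.72 / 10.09 = 0.666

0.666


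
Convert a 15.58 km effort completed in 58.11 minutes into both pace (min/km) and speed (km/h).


Pace = time / distance = 58.11 min / 15.58 km = 3.7298 min/km
Speed = distance / time_in_hours = 15.58 / 0.9685 hr
Speed = 16.0867 km/h

3.7298 min/km, 16.0867 km/h


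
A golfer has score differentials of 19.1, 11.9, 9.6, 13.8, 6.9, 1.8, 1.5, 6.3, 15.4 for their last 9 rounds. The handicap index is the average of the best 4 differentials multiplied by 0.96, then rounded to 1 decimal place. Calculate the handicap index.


All differentials: 19.1, 11.9, 9.6, 13.8, 6.9, 1.8, 1.5, 6.3, 15.4
Sorted: 1.5, 1.8, 6.3, 6.9, 9.6, 11.9, 13.8, 15.4, 19.1
Best 4: 1.5, 1.8, 6.3, 6.9
Average of best = 16.5 / 4 = 4.125
Raw index = 4.125 * 0.96 = 3.96
Handicap index = round(3.96, 1) = 4.0

4.0


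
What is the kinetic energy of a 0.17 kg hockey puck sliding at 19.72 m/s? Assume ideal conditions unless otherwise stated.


KE = 0.5 * m * v^2
KE = 0.5 * 0.17 * 19.72^2
KE = 0.5 * 0.17 * 388.8784 = 33.0547 J

33.0547 J


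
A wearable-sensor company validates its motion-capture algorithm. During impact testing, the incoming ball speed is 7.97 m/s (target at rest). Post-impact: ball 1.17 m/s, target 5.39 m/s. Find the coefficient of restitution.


e = (v2_after - v1_after) / (v1_before - v2_before)
Numerator = 5.39 - 1.17 = 4.22
Denominator = 7.97 - 0 = 7.97
e = 4.22 / 7.97 = 0.5295

0.5295


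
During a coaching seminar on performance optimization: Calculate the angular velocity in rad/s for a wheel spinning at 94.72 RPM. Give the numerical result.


omega = RPM * 2 * pi / 60
omega = 94.72 * 2 * 3.14159 / 60
omega = 595.1433 / 60 = 9.9191 rad/s

9.9191 rad/s


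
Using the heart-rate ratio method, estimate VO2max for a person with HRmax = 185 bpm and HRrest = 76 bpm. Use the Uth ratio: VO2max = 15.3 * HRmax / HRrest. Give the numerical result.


VO2max = 15.3 * HRmax / HRrest
VO2max = 15.3 * 185 / 76
VO2max = 2830.5 / 76 = 37.2434 mL/kg/min

37.2434 mL/kg/min


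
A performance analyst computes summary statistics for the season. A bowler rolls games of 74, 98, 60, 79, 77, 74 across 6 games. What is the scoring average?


Average = sum / n
Sum = 462
Average = 462 / 6 = 77

77


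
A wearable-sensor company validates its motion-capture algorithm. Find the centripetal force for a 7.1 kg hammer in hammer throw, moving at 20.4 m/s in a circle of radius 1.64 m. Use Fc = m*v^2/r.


Fc = m * v^2 / r
v^2 = 20.4^2 = 416.16
Fc = 7.1 * 416.16 / 1.64
Fc = 2954.736 / 1.64 = 1801.6683 N

1801.6683 N


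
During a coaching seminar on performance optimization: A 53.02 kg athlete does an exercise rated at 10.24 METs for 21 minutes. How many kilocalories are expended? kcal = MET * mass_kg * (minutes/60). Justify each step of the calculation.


kcal = MET * mass * time_hr
Convert time: 21 min = 0.35 hr
kcal = 10.24 * 53.02 * 0.35
kcal = 190.0237 kcal

190.0237 kcal


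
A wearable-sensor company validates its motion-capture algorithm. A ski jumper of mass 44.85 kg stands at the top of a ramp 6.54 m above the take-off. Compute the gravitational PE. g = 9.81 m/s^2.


PE = m * g * h
PE = 44.85 * 9.81 * 6.54
PE = 439.9785 * 6.54 = 2877.4594 J

2877.4594 J


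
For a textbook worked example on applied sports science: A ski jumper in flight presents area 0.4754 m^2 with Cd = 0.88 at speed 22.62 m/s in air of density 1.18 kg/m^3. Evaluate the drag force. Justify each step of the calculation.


Fd = 0.5 * Cd * rho * A * v^2
Fd = 0.5 * 0.88 * 1.18 * 0.4754 * 22.62^2
v^2 = 511.6644
Fd = 0.5 * 0.88 * 1.18 * 0.4754 * 511.6644 = 126.2929 N

126.2929 N


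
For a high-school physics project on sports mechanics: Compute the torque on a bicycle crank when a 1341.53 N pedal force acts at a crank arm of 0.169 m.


tau = F * d
tau = 1341.53 * 0.169
tau = 226.7186 N*m

226.7186 N*m


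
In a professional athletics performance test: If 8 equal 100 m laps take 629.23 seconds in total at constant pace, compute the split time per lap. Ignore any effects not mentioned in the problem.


Split time = total_time / n_laps = 629.23 / 8
Split time = 78.6538 s per lap

78.6538 s


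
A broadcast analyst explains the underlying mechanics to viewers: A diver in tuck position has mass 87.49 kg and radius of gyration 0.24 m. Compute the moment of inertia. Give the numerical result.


I = m * k^2
I = 87.49 * 0.24^2
I = 87.49 * 0.0576 = 5.0394 kg*m^2

5.0394 kg*m^2


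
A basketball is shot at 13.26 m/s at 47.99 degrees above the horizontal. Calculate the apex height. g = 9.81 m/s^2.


H = (v*sin(theta))^2 / (2*g)
vy = v*sin(theta) = 13.26 * sin(47.99 deg) = 9.8526 m/s
H = vy^2 / (2*g) = 97.0728 / (2*9.81)
H = 97.0728 / 19.62 = 4.9476 m

4.9476 m


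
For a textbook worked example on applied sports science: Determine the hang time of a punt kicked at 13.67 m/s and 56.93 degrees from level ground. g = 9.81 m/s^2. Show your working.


T = 2*v*sin(theta)/g
sin(theta) = sin(56.93 deg) = 0.838
T = 2*13.67*0.838 / 9.81
T = 22.911 / 9.81 = 2.3355 s

2.3355 s


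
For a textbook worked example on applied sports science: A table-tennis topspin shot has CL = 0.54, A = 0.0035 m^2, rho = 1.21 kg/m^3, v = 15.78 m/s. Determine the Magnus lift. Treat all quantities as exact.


FM = 0.5 * CL * rho * A * v^2
FM = 0.5 * 0.54 * 1.21 * 0.0035 * 15.78^2
v^2 = 249.0084
FM = 0.5 * 0.54 * 1.21 * 0.0035 * 249.0084 = 0.2847 N

0.2847 N


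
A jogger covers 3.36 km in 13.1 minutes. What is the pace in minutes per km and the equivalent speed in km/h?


Pace = time / distance = 13.1 min / 3.36 km = 3.8988 min/km
Speed = distance / time_in_hours = 3.36 / 0.2183 hr
Speed = 15.3893 km/h

3.8988 min/km, 15.3893 km/h


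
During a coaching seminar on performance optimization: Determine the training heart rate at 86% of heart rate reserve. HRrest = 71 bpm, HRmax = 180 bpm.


Target = HRrest + pct*(HRmax - HRrest)
Heart rate reserve = HRmax - HRrest = 180 - 71 = 109 bpm
Fraction = 86% = 0.86
Target = 71 + 0.86 * 109
Target = 71 + 93.74 = 164.74 bpm

164.74 bpm


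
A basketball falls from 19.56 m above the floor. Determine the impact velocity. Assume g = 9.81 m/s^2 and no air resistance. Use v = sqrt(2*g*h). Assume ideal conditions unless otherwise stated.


v = sqrt(2 * g * h)
v = sqrt(2 * 9.81 * 19.56)
v = sqrt(383.7672) = 19.59 m/s

19.59 m/s


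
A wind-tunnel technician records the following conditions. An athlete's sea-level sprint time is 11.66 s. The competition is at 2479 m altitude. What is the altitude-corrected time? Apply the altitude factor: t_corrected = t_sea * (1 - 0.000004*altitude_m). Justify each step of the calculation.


Correction factor = 1 - 0.000004 * 2479 = 0.990084
t_corrected = t_sea * factor = 11.66 * 0.990084
t_corrected = 11.5444 s

11.5444 s


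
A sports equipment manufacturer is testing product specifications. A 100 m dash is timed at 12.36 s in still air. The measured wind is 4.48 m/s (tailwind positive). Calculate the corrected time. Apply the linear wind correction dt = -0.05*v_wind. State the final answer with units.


dt = -0.05 * v_wind = -0.05 * 4.48 = -0.224 s
t_corrected = t_still + dt = 12.36 + (-0.224)
t_corrected = 12.136 s

12.136 s


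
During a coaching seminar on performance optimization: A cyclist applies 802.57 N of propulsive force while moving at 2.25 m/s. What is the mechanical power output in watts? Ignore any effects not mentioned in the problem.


P = F * v
P = 802.57 * 2.25
P = 1805.7825 W

1805.7825 W


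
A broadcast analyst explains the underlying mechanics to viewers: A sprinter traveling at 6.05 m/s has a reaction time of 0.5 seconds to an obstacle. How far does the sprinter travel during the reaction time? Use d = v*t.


d = v * t
d = 6.05 * 0.5
d = 3.025 m

3.025 m


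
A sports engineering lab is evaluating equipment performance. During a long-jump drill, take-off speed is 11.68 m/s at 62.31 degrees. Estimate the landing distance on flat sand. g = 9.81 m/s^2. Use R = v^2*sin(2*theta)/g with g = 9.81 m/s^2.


R = v^2 * sin(2*theta) / g
Convert angle to radians: theta = 62.31 deg = 1.0875 rad
sin(2*theta) = sin(2.175) = 0.8229
R = 11.68^2 * 0.8229 / 9.81
R = 136.4224 * 0.8229 / 9.81 = 11.4442 m

11.4442 m


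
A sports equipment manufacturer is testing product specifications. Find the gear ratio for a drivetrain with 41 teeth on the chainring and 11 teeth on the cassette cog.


GR = front_teeth / rear_teeth
GR = 41 / 11
GR = 3.7273

3.7273


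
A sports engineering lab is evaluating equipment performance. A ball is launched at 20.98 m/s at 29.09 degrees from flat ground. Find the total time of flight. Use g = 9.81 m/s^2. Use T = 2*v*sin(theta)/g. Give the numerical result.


T = 2*v*sin(theta)/g
sin(theta) = sin(29.09 deg) = 0.4862
T = 2*20.98*0.4862 / 9.81
T = 20.4002 / 9.81 = 2.0795 s

2.0795 s


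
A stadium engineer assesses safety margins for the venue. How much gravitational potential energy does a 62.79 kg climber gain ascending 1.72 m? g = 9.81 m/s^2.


PE = m * g * h
PE = 62.79 * 9.81 * 1.72
PE = 615.9699 * 1.72 = 1059.4682 J

1059.4682 J


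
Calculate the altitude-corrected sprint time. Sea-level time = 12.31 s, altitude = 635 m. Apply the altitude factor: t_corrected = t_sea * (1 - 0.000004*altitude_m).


Correction factor = 1 - 0.000004 * 635 = 0.99746
t_corrected = t_sea * factor = 12.31 * 0.99746
t_corrected = 12.2787 s

12.2787 s


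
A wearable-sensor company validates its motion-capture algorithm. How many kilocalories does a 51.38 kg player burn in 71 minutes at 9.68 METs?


kcal = MET * mass * time_hr
Convert time: 71 min = 1.1833 hr
kcal = 9.68 * 51.38 * 1.1833
kcal = 588.5408 kcal

588.5408 kcal


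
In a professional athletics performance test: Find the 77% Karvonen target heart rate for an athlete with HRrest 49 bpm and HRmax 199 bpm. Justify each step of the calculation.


Target = HRrest + pct*(HRmax - HRrest)
Heart rate reserve = HRmax - HRrest = 199 - 49 = 150 bpm
Fraction = 77% = 0.77
Target = 49 + 0.77 * 150
Target = 49 + 115.5 = 164.5 bpm

164.5 bpm


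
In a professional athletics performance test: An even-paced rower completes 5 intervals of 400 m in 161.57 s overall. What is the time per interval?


Split time = total_time / n_laps = 161.57 / 5
Split time = 32.314 s per lap

32.314 s


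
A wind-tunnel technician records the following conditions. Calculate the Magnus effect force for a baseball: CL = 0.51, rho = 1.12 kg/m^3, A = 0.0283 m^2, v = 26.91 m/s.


FM = 0.5 * CL * rho * A * v^2
FM = 0.5 * 0.51 * 1.12 * 0.0283 * 26.91^2
v^2 = 724.1481
FM = 0.5 * 0.51 * 1.12 * 0.0283 * 724.1481 = 5.8529 N

5.8529 N


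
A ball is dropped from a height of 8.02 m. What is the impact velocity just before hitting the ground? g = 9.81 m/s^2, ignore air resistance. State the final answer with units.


v = sqrt(2 * g * h)
v = sqrt(2 * 9.81 * 8.02)
v = sqrt(157.3524) = 12.544 m/s

12.544 m/s


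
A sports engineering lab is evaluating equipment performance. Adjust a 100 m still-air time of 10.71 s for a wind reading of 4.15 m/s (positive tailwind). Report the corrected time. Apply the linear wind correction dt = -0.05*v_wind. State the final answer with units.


dt = -0.05 * v_wind = -0.05 * 4.15 = -0.2075 s
t_corrected = t_still + dt = 10.71 + (-0.2075)
t_corrected = 10.5025 s

10.5025 s


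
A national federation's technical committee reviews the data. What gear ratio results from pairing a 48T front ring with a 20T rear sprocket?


GR = front_teeth / rear_teeth
GR = 48 / 20
GR = 2.4

2.4


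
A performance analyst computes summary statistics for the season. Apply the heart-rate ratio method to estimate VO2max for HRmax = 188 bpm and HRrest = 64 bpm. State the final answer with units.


VO2max = 15.3 * HRmax / HRrest
VO2max = 15.3 * 188 / 64
VO2max = 2876.4 / 64 = 44.9438 mL/kg/min

44.9438 mL/kg/min


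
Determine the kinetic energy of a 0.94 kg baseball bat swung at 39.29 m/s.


KE = 0.5 * m * v^2
KE = 0.5 * 0.94 * 39.29^2
KE = 0.5 * 0.94 * 1543.7041 = 725.5409 J

725.5409 J


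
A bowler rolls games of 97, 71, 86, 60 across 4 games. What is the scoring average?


Average = sum / n
Sum = 314
Average = 314 / 4 = 78.5

78.5


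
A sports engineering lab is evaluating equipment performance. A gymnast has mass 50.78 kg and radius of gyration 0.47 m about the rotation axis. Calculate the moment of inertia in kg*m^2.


I = m * k^2
I = 50.78 * 0.47^2
I = 50.78 * 0.2209 = 11.2173 kg*m^2

11.2173 kg*m^2


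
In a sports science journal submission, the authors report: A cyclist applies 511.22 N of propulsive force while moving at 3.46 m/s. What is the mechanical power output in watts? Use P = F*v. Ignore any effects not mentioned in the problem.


P = F * v
P = 511.22 * 3.46
P = 1768.8212 W

1768.8212 W


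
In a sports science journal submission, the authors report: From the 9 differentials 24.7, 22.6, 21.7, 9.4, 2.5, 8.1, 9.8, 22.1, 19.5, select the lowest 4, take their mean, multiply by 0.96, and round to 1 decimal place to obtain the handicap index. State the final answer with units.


All differentials: 24.7, 22.6, 21.7, 9.4, 2.5, 8.1, 9.8, 22.1, 19.5
Sorted: 2.5, 8.1, 9.4, 9.8, 19.5, 21.7, 22.1, 22.6, 24.7
Best 4: 2.5, 8.1, 9.4, 9.8
Average of best = 29.8 / 4 = 7.45
Raw index = 7.45 * 0.96 = 7.152
Handicap index = round(7.152, 1) = 7.2

7.2


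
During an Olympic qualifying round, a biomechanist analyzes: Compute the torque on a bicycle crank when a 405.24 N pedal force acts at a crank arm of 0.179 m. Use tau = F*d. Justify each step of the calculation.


tau = F * d
tau = 405.24 * 0.179
tau = 72.538 N*m

72.538 N*m


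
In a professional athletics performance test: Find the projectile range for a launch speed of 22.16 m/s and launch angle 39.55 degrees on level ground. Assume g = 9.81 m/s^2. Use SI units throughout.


R = v^2 * sin(2*theta) / g
Convert angle to radians: theta = 39.55 deg = 0.6903 rad
sin(2*theta) = sin(1.3806) = 0.982
R = 22.16^2 * 0.982 / 9.81
R = 491.0656 * 0.982 / 9.81 = 49.1546 m

49.1546 m


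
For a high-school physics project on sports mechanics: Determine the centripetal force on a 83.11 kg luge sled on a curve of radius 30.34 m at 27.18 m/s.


Fc = m * v^2 / r
v^2 = 27.18^2 = 738.7524
Fc = 83.11 * 738.7524 / 30.34
Fc = 61397.712 / 30.34 = 2023.6556 N

2023.6556 N


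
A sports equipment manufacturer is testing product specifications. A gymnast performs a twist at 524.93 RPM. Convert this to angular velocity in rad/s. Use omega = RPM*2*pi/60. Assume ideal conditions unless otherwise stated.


omega = RPM * 2 * pi / 60
omega = 524.93 * 2 * 3.14159 / 60
omega = 3298.2325 / 60 = 54.9705 rad/s

54.9705 rad/s


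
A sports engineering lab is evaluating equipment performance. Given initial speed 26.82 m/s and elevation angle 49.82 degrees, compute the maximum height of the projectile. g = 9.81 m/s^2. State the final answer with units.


H = (v*sin(theta))^2 / (2*g)
vy = v*sin(theta) = 26.82 * sin(49.82 deg) = 20.4911 m/s
H = vy^2 / (2*g) = 419.8832 / (2*9.81)
H = 419.8832 / 19.62 = 21.4008 m

21.4008 m


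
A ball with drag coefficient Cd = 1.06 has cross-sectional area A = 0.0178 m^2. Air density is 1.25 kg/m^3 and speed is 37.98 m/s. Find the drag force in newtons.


Fd = 0.5 * Cd * rho * A * v^2
Fd = 0.5 * 1.06 * 1.25 * 0.0178 * 37.98^2
v^2 = 1442.4804
Fd = 0.5 * 1.06 * 1.25 * 0.0178 * 1442.4804 = 17.0105 N

17.0105 N


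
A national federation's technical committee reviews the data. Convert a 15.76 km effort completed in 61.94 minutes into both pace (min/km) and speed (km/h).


Pace = time / distance = 61.94 min / 15.76 km = 3.9302 min/km
Speed = distance / time_in_hours = 15.76 / 1.0323 hr
Speed = 15.2664 km/h

3.9302 min/km, 15.2664 km/h


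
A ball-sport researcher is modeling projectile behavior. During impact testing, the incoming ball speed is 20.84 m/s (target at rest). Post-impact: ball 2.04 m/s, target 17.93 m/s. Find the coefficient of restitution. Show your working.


e = (v2_after - v1_after) / (v1_before - v2_before)
Numerator = 17.93 - 2.04 = 15.89
Denominator = 20.84 - 0 = 20.84
e = 15.89 / 20.84 = 0.7625

0.7625


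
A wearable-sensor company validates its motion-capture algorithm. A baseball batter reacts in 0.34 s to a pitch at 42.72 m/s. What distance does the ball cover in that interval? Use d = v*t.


d = v * t
d = 42.72 * 0.34
d = 14.5248 m

14.5248 m


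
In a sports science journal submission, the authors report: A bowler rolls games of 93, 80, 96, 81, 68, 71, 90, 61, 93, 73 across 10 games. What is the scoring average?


Average = sum / n
Sum = 806
Average = 806 / 10 = 80.6

80.6


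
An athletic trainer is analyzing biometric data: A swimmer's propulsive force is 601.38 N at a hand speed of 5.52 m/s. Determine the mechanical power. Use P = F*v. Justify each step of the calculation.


P = F * v
P = 601.38 * 5.52
P = 3319.6176 W

3319.6176 W


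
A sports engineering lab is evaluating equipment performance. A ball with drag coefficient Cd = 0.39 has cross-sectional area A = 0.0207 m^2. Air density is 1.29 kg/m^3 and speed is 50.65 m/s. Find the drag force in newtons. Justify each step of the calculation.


Fd = 0.5 * Cd * rho * A * v^2
Fd = 0.5 * 0.39 * 1.29 * 0.0207 * 50.65^2
v^2 = 2565.4225
Fd = 0.5 * 0.39 * 1.29 * 0.0207 * 2565.4225 = 13.3584 N

13.3584 N


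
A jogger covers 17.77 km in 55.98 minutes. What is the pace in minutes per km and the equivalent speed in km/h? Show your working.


Pace = time / distance = 55.98 min / 17.77 km = 3.1503 min/km
Speed = distance / time_in_hours = 17.77 / 0.933 hr
Speed = 19.0461 km/h

3.1503 min/km, 19.0461 km/h


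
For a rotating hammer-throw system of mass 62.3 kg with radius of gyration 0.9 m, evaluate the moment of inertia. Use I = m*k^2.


I = m * k^2
I = 62.3 * 0.9^2
I = 62.3 * 0.81 = 50.463 kg*m^2

50.463 kg*m^2


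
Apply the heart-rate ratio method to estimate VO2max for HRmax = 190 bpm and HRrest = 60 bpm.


VO2max = 15.3 * HRmax / HRrest
VO2max = 15.3 * 190 / 60
VO2max = 2907 / 60 = 48.45 mL/kg/min

48.45 mL/kg/min


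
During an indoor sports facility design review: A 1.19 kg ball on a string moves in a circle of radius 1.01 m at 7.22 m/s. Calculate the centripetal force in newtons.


Fc = m * v^2 / r
v^2 = 7.22^2 = 52.1284
Fc = 1.19 * 52.1284 / 1.01
Fc = 62.0328 / 1.01 = 61.4186 N

61.4186 N


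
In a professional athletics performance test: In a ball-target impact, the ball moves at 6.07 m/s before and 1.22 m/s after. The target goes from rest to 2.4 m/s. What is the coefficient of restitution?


e = (v2_after - v1_after) / (v1_before - v2_before)
Numerator = 2.4 - 1.22 = 1.18
Denominator = 6.07 - 0 = 6.07
e = 1.18 / 6.07 = 0.1944

0.1944


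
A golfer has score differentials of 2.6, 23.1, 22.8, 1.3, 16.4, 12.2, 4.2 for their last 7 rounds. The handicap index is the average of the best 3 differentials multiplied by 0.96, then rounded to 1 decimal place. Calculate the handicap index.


All differentials: 2.6, 23.1, 22.8, 1.3, 16.4, 12.2, 4.2
Sorted: 1.3, 2.6, 4.2, 12.2, 16.4, 22.8, 23.1
Best 3: 1.3, 2.6, 4.2
Average of best = 8.1 / 3 = 2.7
Raw index = 2.7 * 0.96 = 2.592
Handicap index = round(2.592, 1) = 2.6

2.6


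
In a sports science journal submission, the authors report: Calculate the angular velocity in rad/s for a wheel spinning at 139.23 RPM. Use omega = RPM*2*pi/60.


omega = RPM * 2 * pi / 60
omega = 139.23 * 2 * 3.14159 / 60
omega = 874.8079 / 60 = 14.5801 rad/s

14.5801 rad/s


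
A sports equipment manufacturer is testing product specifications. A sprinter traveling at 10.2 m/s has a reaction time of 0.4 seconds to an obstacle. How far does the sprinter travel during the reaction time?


d = v * t
d = 10.2 * 0.4
d = 4.08 m

4.08 m


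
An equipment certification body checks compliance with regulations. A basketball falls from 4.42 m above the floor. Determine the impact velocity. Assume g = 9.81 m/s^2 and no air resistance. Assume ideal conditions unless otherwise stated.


v = sqrt(2 * g * h)
v = sqrt(2 * 9.81 * 4.42)
v = sqrt(86.7204) = 9.3124 m/s

9.3124 m/s


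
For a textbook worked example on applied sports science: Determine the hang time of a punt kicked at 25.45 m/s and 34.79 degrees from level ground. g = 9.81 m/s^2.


T = 2*v*sin(theta)/g
sin(theta) = sin(34.79 deg) = 0.5706
T = 2*25.45*0.5706 / 9.81
T = 29.042 / 9.81 = 2.9605 s

2.9605 s


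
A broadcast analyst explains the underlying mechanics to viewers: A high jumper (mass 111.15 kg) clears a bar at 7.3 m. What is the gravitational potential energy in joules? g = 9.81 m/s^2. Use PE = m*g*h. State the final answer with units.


PE = m * g * h
PE = 111.15 * 9.81 * 7.3
PE = 1090.3815 * 7.3 = 7959.785 J

7959.785 J


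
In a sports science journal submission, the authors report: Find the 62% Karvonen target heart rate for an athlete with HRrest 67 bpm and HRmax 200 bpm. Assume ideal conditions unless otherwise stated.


Target = HRrest + pct*(HRmax - HRrest)
Heart rate reserve = HRmax - HRrest = 200 - 67 = 133 bpm
Fraction = 62% = 0.62
Target = 67 + 0.62 * 133
Target = 67 + 82.46 = 149.46 bpm

149.46 bpm


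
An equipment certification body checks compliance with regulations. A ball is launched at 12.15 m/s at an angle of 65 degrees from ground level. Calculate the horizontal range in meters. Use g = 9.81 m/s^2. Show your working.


R = v^2 * sin(2*theta) / g
Convert angle to radians: theta = 65 deg = 1.1345 rad
sin(2*theta) = sin(2.2689) = 0.766
R = 12.15^2 * 0.766 / 9.81
R = 147.6225 * 0.766 / 9.81 = 11.5276 m

11.5276 m


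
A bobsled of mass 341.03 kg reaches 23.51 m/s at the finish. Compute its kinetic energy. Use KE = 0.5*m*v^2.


KE = 0.5 * m * v^2
KE = 0.5 * 341.03 * 23.51^2
KE = 0.5 * 341.03 * 552.7201 = 94247.0679 J

94247.0679 J


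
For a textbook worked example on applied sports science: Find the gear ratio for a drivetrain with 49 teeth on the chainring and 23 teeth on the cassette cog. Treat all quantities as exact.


GR = front_teeth / rear_teeth
GR = 49 / 23
GR = 2.1304

2.1304


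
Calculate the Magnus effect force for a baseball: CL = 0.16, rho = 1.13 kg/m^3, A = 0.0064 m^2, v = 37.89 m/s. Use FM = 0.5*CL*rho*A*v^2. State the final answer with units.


FM = 0.5 * CL * rho * A * v^2
FM = 0.5 * 0.16 * 1.13 * 0.0064 * 37.89^2
v^2 = 1435.6521
FM = 0.5 * 0.16 * 1.13 * 0.0064 * 1435.6521 = 0.8306 N

0.8306 N


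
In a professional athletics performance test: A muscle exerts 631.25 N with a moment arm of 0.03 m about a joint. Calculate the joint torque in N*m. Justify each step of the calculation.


tau = F * d
tau = 631.25 * 0.03
tau = 18.9375 N*m

18.9375 N*m


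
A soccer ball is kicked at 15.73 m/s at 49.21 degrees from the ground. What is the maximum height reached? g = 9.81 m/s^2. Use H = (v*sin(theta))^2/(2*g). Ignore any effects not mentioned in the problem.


H = (v*sin(theta))^2 / (2*g)
vy = v*sin(theta) = 15.73 * sin(49.21 deg) = 11.9093 m/s
H = vy^2 / (2*g) = 141.832 / (2*9.81)
H = 141.832 / 19.62 = 7.229 m

7.229 m


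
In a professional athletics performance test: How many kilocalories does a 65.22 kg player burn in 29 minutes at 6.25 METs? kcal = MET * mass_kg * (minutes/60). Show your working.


kcal = MET * mass * time_hr
Convert time: 29 min = 0.4833 hr
kcal = 6.25 * 65.22 * 0.4833
kcal = 197.0188 kcal

197.0188 kcal


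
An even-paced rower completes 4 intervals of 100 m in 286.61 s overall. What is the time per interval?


Split time = total_time / n_laps = 286.61 / 4
Split time = 71.6525 s per lap

71.6525 s


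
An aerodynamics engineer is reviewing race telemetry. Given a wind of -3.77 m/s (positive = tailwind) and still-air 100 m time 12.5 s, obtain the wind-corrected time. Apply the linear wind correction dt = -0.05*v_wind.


dt = -0.05 * v_wind = -0.05 * -3.77 = 0.1885 s
t_corrected = t_still + dt = 12.5 + (0.1885)
t_corrected = 12.6885 s

12.6885 s


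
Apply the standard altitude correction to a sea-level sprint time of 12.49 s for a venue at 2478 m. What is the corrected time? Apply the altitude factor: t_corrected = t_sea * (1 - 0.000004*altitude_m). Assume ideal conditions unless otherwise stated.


Correction factor = 1 - 0.000004 * 2478 = 0.990088
t_corrected = t_sea * factor = 12.49 * 0.990088
t_corrected = 12.3662 s

12.3662 s


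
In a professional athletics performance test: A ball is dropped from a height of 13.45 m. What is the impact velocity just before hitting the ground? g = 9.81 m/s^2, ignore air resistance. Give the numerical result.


v = sqrt(2 * g * h)
v = sqrt(2 * 9.81 * 13.45)
v = sqrt(263.889) = 16.2447 m/s

16.2447 m/s


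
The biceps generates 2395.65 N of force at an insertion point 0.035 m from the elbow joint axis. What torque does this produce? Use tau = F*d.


tau = F * d
tau = 2395.65 * 0.035
tau = 83.8478 N*m

83.8478 N*m


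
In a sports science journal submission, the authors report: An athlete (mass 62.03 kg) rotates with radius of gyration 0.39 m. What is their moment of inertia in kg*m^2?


I = m * k^2
I = 62.03 * 0.39^2
I = 62.03 * 0.1521 = 9.4348 kg*m^2

9.4348 kg*m^2


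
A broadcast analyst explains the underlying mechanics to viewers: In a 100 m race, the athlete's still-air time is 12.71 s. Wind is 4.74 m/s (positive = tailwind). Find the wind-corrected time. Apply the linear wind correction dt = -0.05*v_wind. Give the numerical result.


dt = -0.05 * v_wind = -0.05 * 4.74 = -0.237 s
t_corrected = t_still + dt = 12.71 + (-0.237)
t_corrected = 12.473 s

12.473 s


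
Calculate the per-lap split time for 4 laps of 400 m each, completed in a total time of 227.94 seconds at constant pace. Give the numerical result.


Split time = total_time / n_laps = 227.94 / 4
Split time = 56.985 s per lap

56.985 s


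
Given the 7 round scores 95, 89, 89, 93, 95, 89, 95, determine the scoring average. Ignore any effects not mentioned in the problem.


Average = sum / n
Sum = 645
Average = 645 / 7 = 92.1429

92.1429
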